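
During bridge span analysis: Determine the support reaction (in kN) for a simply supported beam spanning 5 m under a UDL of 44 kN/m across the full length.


Total load = w * L = 44 * 5 = 220 kN
By symmetry, each reaction R = total / 2 = 220 / 2 = 110.0 kN

110.0 kN


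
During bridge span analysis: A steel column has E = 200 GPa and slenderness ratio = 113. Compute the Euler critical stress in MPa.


sigma_cr = pi^2 * E / lambda^2
= 9.8696 * 200000.0 / 113^2
= 9.8696 * 200000.0 / 12769
= 154.587 MPa

154.587 MPa


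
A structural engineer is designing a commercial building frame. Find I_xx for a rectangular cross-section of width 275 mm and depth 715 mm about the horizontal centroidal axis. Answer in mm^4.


I = b * h^3 / 12
= 275 * 715^3 / 12
= 275 * 365525875 / 12
= 8376634635.42 mm^4

8376634635.42 mm^4


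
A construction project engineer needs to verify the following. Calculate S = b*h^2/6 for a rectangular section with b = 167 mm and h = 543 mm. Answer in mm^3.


S = b * h^2 / 6
= 167 * 543^2 / 6
= 167 * 294849 / 6
= 8206630.5 mm^3

8206630.5 mm^3


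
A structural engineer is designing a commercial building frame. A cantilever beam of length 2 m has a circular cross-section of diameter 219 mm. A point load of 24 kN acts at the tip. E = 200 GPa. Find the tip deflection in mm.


I = pi * d^4 / 64 = pi * 219^4 / 64 = 112913627.02 mm^4
L = 2000.0 mm, P = 24000.0 N, E = 200000.0 MPa
delta = P * L^3 / (3 * E * I)
= 24000.0 * 2000.0^3 / (3 * 200000.0 * 112913627.02)
= 2.834 mm

2.834 mm


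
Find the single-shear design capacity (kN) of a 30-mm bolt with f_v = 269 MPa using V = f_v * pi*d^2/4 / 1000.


A = pi * d^2 / 4 = pi * 30^2 / 4 = 706.8583 mm^2
V = f_v * A / 1000 = 269 * 706.8583 / 1000
= 190.1449 kN

190.1449 kN


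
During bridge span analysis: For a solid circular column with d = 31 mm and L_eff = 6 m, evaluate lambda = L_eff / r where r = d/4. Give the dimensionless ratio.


Radius of gyration r = d / 4 = 31 / 4 = 7.75 mm
L_eff = 6000.0 mm
Slenderness ratio = L / r = 6000.0 / 7.75 = 774.19 (dimensionless)

774.19 (dimensionless)


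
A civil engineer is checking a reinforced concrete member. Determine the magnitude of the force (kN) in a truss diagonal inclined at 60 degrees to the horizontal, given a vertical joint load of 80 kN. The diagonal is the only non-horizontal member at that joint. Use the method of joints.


At the joint, only the diagonal has a vertical component, so vertical equilibrium gives:
F * sin(60) = 80
F = 80 / sin(60)
= 80 / 0.866025
= 92.38 kN

92.38 kN


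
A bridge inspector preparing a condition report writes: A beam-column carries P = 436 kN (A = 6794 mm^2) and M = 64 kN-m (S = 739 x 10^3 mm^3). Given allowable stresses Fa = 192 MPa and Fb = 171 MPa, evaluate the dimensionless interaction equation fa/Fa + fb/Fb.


f_a = P / A = 436000.0 / 6794 = 64.1743 MPa
f_b = M / S = 64000000.0 / 739000.0 = 86.6035 MPa
Ratio = f_a / Fa + f_b / Fb
= 64.1743 / 192 + 86.6035 / 171
= 0.8407 (dimensionless)

0.8407 (dimensionless)


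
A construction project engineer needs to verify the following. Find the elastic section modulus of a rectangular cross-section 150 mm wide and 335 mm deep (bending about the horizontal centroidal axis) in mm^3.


S = b * h^2 / 6
= 150 * 335^2 / 6
= 150 * 112225 / 6
= 2805625.0 mm^3

2805625.0 mm^3


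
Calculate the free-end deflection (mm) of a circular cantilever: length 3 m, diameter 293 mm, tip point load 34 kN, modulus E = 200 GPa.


I = pi * d^4 / 64 = pi * 293^4 / 64 = 361776522.7 mm^4
L = 3000.0 mm, P = 34000.0 N, E = 200000.0 MPa
delta = P * L^3 / (3 * E * I)
= 34000.0 * 3000.0^3 / (3 * 200000.0 * 361776522.7)
= 4.2291 mm

4.2291 mm


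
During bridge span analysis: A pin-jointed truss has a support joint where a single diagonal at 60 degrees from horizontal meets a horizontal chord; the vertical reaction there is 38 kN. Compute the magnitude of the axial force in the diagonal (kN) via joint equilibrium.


At the joint, only the diagonal has a vertical component, so vertical equilibrium gives:
F * sin(60) = 38
F = 38 / sin(60)
= 38 / 0.866025
= 43.88 kN

43.88 kN


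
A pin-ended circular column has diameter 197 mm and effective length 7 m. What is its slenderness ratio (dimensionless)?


Radius of gyration r = d / 4 = 197 / 4 = 49.25 mm
L_eff = 7000.0 mm
Slenderness ratio = L / r = 7000.0 / 49.25 = 142.13 (dimensionless)

142.13 (dimensionless)


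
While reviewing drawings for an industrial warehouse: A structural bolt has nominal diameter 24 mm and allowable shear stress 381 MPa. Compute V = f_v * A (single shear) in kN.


A = pi * d^2 / 4 = pi * 24^2 / 4 = 452.3893 mm^2
V = f_v * A / 1000 = 381 * 452.3893 / 1000
= 172.3603 kN

172.3603 kN


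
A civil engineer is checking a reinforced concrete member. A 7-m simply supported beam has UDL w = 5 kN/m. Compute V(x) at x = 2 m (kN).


R_A = w * L / 2 = 5 * 7 / 2 = 17.5 kN
V(x) = R_A - w * x = 17.5 - 5 * 2
= 7.5 kN

7.5 kN


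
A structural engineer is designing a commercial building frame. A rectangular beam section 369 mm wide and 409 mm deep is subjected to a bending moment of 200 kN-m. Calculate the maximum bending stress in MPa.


I = b * h^3 / 12 = 369 * 409^3 / 12 = 2103851316.75 mm^4
y = h / 2 = 409 / 2 = 204.5 mm
M = 200 kN-m = 200000000.0 N-mm
sigma = M * y / I = 200000000.0 * 204.5 / 2103851316.75
= 19.44 MPa

19.44 MPa


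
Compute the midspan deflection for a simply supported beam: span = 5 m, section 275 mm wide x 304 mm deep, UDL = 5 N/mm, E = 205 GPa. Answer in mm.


I = 275 * 304^3 / 12 = 643831466.67 mm^4
L = 5000.0 mm, w = 5 N/mm, E = 205000.0 MPa
delta = 5 * w * L^4 / (384 * E * I)
= 5 * 5 * 5000.0^4 / (384 * 205000.0 * 643831466.67)
= 0.3083 mm

0.3083 mm


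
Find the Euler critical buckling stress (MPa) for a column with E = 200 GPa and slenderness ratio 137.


sigma_cr = pi^2 * E / lambda^2
= 9.8696 * 200000.0 / 137^2
= 9.8696 * 200000.0 / 18769
= 105.1692 MPa

105.1692 MPa


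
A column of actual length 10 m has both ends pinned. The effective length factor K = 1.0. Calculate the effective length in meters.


L_eff = K * L
= 1.0 * 10
= 10.0 m

10.0 m


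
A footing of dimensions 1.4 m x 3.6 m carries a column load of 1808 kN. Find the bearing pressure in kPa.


A = 1.4 * 3.6 = 5.04 m^2
q = P / A = 1808 / 5.04
= 358.7302 kPa

358.7302 kPa


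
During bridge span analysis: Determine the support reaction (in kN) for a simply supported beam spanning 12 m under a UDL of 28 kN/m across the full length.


Total load = w * L = 28 * 12 = 336 kN
By symmetry, each reaction R = total / 2 = 336 / 2 = 168.0 kN

168.0 kN


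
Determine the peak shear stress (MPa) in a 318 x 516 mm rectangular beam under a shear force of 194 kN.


A = b * h = 318 * 516 = 164088 mm^2
V = 194 kN = 194000.0 N
tau_max = 1.5 * V / A = 1.5 * 194000.0 / 164088
= 1.7734 MPa

1.7734 MPa


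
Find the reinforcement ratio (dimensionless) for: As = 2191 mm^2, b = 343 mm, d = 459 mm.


rho = As / (b * d)
= 2191 / (343 * 459)
= 2191 / 157437
= 0.013917 (dimensionless)

0.013917 (dimensionless)


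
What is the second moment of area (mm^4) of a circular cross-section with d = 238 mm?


r = d / 2 = 238 / 2 = 119.0 mm
I = pi * r^4 / 4 = pi * 119.0^4 / 4
= 157498973.25 mm^4

157498973.25 mm^4


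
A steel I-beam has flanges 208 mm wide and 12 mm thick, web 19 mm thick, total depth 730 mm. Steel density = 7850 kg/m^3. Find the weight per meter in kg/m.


A_flanges = 2 * 208 * 12 = 4992 mm^2
A_web = (730 - 2 * 12) * 19 = 13414 mm^2
A_total = 4992 + 13414 = 18406 mm^2 = 0.018406 m^2
Weight = rho * A = 7850 * 0.018406 = 144.4871 kg/m

144.4871 kg/m


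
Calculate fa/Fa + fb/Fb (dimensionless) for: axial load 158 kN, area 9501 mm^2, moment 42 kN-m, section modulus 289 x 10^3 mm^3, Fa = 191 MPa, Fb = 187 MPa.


f_a = P / A = 158000.0 / 9501 = 16.6298 MPa
f_b = M / S = 42000000.0 / 289000.0 = 145.3287 MPa
Ratio = f_a / Fa + f_b / Fb
= 16.6298 / 191 + 145.3287 / 187
= 0.8642 (dimensionless)

0.8642 (dimensionless)


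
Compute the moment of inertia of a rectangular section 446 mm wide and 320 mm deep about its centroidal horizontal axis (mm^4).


I = b * h^3 / 12
= 446 * 320^3 / 12
= 446 * 32768000 / 12
= 1217877333.33 mm^4

1217877333.33 mm^4


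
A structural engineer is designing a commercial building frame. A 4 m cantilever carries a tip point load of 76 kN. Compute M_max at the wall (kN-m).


For a cantilever with a point load at the free end:
M_max = P * L = 76 * 4 = 304 kN-m

304 kN-m


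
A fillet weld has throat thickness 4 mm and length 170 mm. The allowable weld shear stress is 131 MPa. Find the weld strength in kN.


Strength = throat * length * allowable stress
= 4 * 170 * 131 N
= 89080 N
= 89.08 kN

89.08 kN


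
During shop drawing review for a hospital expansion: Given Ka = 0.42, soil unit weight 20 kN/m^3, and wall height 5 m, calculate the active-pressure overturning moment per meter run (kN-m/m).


Pa = 0.5 * Ka * gamma * H^2
= 0.5 * 0.42 * 20 * 5^2
= 105.0 kN/m
Arm = H / 3 = 5 / 3 = 1.6667 m
Mo = Pa * arm = Pa * H / 3 = 105.0 * 5 / 3 = 175.0 kN-m/m

175.0 kN-m/m


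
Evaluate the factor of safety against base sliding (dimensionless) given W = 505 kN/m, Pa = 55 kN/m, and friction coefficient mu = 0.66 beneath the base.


Resisting force = mu * W = 0.66 * 505 = 333.3 kN/m
FOS = Resisting / Driving = 333.3 / 55
= 6.06 (dimensionless)

6.06 (dimensionless)


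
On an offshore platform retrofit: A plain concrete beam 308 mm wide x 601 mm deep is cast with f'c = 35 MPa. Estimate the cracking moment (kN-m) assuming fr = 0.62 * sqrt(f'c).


fr = 0.62 * sqrt(35) = 0.62 * 5.9161 = 3.668 MPa
I = 308 * 601^3 / 12 = 5571766225.67 mm^4
y_t = 300.5 mm
M_cr = fr * I / y_t = 3.668 * 5571766225.67 / 300.5 N-mm
= 68.0102 kN-m

68.0102 kN-m


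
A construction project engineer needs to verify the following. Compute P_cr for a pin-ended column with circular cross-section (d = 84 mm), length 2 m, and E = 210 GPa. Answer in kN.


I = pi * d^4 / 64 = 2443920.32 mm^4
L = 2000.0 mm
P_cr = pi^2 * E * I / L^2
= 9.8696 * 210000.0 * 2443920.32 / 2000.0^2
= 1266327.66 N = 1266.3277 kN

1266.3277 kN


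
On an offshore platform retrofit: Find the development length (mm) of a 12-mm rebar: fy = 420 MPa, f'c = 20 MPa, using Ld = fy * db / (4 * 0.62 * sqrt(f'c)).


Ld = (fy * db) / (4 * 0.62 * sqrt(f'c))
= (420 * 12) / (4 * 0.62 * sqrt(20))
= 5040 / 11.0909
= 454.43 mm

454.43 mm


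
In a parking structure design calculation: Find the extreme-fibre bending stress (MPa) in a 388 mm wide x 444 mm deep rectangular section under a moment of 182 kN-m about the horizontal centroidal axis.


I = b * h^3 / 12 = 388 * 444^3 / 12 = 2830084416.0 mm^4
y = h / 2 = 444 / 2 = 222.0 mm
M = 182 kN-m = 182000000.0 N-mm
sigma = M * y / I = 182000000.0 * 222.0 / 2830084416.0
= 14.28 MPa

14.28 MPa


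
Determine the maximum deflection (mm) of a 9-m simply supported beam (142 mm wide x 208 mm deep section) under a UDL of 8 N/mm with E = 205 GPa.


I = 142 * 208^3 / 12 = 106487125.33 mm^4
L = 9000.0 mm, w = 8 N/mm, E = 205000.0 MPa
delta = 5 * w * L^4 / (384 * E * I)
= 5 * 8 * 9000.0^4 / (384 * 205000.0 * 106487125.33)
= 31.3075 mm

31.3075 mm


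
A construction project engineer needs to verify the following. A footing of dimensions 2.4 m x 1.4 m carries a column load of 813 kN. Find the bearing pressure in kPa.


A = 2.4 * 1.4 = 3.36 m^2
q = P / A = 813 / 3.36
= 241.9643 kPa

241.9643 kPa


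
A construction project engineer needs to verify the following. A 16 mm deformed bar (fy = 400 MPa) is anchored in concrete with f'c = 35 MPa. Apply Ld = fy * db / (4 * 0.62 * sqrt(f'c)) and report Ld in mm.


Ld = (fy * db) / (4 * 0.62 * sqrt(f'c))
= (400 * 16) / (4 * 0.62 * sqrt(35))
= 6400 / 14.6719
= 436.21 mm

436.21 mm


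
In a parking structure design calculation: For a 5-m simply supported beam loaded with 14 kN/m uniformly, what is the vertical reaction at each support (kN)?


Total load = w * L = 14 * 5 = 70 kN
By symmetry, each reaction R = total / 2 = 70 / 2 = 35.0 kN

35.0 kN


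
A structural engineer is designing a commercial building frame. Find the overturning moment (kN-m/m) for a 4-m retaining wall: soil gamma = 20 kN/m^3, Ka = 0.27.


Pa = 0.5 * Ka * gamma * H^2
= 0.5 * 0.27 * 20 * 4^2
= 43.2 kN/m
Arm = H / 3 = 4 / 3 = 1.3333 m
Mo = Pa * arm = Pa * H / 3 = 43.2 * 4 / 3 = 57.6 kN-m/m

57.6 kN-m/m


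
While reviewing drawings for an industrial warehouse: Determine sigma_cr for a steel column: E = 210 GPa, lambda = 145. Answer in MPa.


sigma_cr = pi^2 * E / lambda^2
= 9.8696 * 210000.0 / 145^2
= 9.8696 * 210000.0 / 21025
= 98.5787 MPa

98.5787 MPa


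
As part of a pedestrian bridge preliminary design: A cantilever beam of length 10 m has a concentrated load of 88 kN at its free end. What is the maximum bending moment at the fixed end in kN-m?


For a cantilever with a point load at the free end:
M_max = P * L = 88 * 10 = 880 kN-m

880 kN-m


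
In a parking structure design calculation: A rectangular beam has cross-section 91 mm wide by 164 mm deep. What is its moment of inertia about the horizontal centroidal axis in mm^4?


I = b * h^3 / 12
= 91 * 164^3 / 12
= 91 * 4410944 / 12
= 33449658.67 mm^4

33449658.67 mm^4


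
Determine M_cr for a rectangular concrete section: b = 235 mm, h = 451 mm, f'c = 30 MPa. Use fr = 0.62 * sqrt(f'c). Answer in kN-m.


fr = 0.62 * sqrt(30) = 0.62 * 5.4772 = 3.3959 MPa
I = 235 * 451^3 / 12 = 1796454582.08 mm^4
y_t = 225.5 mm
M_cr = fr * I / y_t = 3.3959 * 1796454582.08 / 225.5 N-mm
= 27.0534 kN-m

27.0534 kN-m


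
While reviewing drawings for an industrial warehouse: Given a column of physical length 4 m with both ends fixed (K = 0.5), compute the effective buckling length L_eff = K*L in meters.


L_eff = K * L
= 0.5 * 4
= 2.0 m

2.0 m


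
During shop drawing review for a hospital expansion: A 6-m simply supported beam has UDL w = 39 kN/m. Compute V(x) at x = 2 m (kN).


R_A = w * L / 2 = 39 * 6 / 2 = 117.0 kN
V(x) = R_A - w * x = 117.0 - 39 * 2
= 39.0 kN

39.0 kN


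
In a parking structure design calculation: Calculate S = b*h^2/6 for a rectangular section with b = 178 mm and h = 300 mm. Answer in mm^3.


S = b * h^2 / 6
= 178 * 300^2 / 6
= 178 * 90000 / 6
= 2670000.0 mm^3

2670000.0 mm^3


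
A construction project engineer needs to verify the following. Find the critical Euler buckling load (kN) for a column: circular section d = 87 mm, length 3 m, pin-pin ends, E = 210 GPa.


I = pi * d^4 / 64 = 2812204.57 mm^4
L = 3000.0 mm
P_cr = pi^2 * E * I / L^2
= 9.8696 * 210000.0 * 2812204.57 / 3000.0^2
= 647624.75 N = 647.6248 kN

647.6248 kN


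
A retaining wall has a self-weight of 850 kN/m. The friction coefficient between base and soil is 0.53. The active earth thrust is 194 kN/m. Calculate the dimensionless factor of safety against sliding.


Resisting force = mu * W = 0.53 * 850 = 450.5 kN/m
FOS = Resisting / Driving = 450.5 / 194
= 2.3222 (dimensionless)

2.3222 (dimensionless)


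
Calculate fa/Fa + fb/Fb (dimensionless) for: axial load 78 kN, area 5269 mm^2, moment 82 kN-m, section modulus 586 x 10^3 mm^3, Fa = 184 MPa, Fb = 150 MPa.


f_a = P / A = 78000.0 / 5269 = 14.8036 MPa
f_b = M / S = 82000000.0 / 586000.0 = 139.9317 MPa
Ratio = f_a / Fa + f_b / Fb
= 14.8036 / 184 + 139.9317 / 150
= 1.0133 (dimensionless)

1.0133 (dimensionless)


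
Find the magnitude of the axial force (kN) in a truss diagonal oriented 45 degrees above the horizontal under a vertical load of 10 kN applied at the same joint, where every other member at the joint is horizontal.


At the joint, only the diagonal has a vertical component, so vertical equilibrium gives:
F * sin(45) = 10
F = 10 / sin(45)
= 10 / 0.707107
= 14.14 kN

14.14 kN


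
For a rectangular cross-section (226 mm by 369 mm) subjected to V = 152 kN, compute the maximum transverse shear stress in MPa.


A = b * h = 226 * 369 = 83394 mm^2
V = 152 kN = 152000.0 N
tau_max = 1.5 * V / A = 1.5 * 152000.0 / 83394
= 2.734 MPa

2.734 MPa


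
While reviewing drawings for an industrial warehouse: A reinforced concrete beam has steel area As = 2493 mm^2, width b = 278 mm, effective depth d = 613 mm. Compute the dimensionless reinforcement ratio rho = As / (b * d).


rho = As / (b * d)
= 2493 / (278 * 613)
= 2493 / 170414
= 0.014629 (dimensionless)

0.014629 (dimensionless)


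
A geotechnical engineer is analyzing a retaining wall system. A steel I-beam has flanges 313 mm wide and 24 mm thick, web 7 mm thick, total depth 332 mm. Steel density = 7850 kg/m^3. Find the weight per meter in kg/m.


A_flanges = 2 * 313 * 24 = 15024 mm^2
A_web = (332 - 2 * 24) * 7 = 1988 mm^2
A_total = 15024 + 1988 = 17012 mm^2 = 0.017012 m^2
Weight = rho * A = 7850 * 0.017012 = 133.5442 kg/m

133.5442 kg/m


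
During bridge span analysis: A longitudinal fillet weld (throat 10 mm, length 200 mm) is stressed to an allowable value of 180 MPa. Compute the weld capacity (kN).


Strength = throat * length * allowable stress
= 10 * 200 * 180 N
= 360000 N
= 360.0 kN

360.0 kN


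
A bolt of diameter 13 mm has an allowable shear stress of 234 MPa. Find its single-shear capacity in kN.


A = pi * d^2 / 4 = pi * 13^2 / 4 = 132.7323 mm^2
V = f_v * A / 1000 = 234 * 132.7323 / 1000
= 31.0594 kN

31.0594 kN


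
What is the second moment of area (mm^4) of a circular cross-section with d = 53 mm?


r = d / 2 = 53 / 2 = 26.5 mm
I = pi * r^4 / 4 = pi * 26.5^4 / 4
= 387323.08 mm^4

387323.08 mm^4


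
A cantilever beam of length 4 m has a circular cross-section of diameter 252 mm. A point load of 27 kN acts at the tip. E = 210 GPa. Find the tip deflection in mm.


I = pi * d^4 / 64 = pi * 252^4 / 64 = 197957546.2 mm^4
L = 4000.0 mm, P = 27000.0 N, E = 210000.0 MPa
delta = P * L^3 / (3 * E * I)
= 27000.0 * 4000.0^3 / (3 * 210000.0 * 197957546.2)
= 13.8558 mm

13.8558 mm


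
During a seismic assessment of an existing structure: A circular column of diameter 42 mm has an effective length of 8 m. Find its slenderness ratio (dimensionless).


Radius of gyration r = d / 4 = 42 / 4 = 10.5 mm
L_eff = 8000.0 mm
Slenderness ratio = L / r = 8000.0 / 10.5 = 761.9 (dimensionless)

761.9 (dimensionless)


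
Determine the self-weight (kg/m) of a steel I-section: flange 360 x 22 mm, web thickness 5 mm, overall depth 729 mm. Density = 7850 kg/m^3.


A_flanges = 2 * 360 * 22 = 15840 mm^2
A_web = (729 - 2 * 22) * 5 = 3425 mm^2
A_total = 15840 + 3425 = 19265 mm^2 = 0.019265 m^2
Weight = rho * A = 7850 * 0.019265 = 151.2303 kg/m

151.2303 kg/m


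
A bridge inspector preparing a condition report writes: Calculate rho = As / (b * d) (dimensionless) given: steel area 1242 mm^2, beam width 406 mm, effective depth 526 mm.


rho = As / (b * d)
= 1242 / (406 * 526)
= 1242 / 213556
= 0.005816 (dimensionless)

0.005816 (dimensionless)


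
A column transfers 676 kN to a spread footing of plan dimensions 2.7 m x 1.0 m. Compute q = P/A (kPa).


A = 2.7 * 1.0 = 2.7 m^2
q = P / A = 676 / 2.7
= 250.3704 kPa

250.3704 kPa


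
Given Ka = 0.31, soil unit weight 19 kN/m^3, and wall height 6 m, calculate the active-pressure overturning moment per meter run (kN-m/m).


Pa = 0.5 * Ka * gamma * H^2
= 0.5 * 0.31 * 19 * 6^2
= 106.02 kN/m
Arm = H / 3 = 6 / 3 = 2.0 m
Mo = Pa * arm = Pa * H / 3 = 106.02 * 6 / 3 = 212.04 kN-m/m

212.04 kN-m/m


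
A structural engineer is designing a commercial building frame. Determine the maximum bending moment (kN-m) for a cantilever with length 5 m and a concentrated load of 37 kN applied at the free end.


For a cantilever with a point load at the free end:
M_max = P * L = 37 * 5 = 185 kN-m

185 kN-m


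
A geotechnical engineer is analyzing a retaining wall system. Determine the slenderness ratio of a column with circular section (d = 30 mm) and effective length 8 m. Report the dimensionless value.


Radius of gyration r = d / 4 = 30 / 4 = 7.5 mm
L_eff = 8000.0 mm
Slenderness ratio = L / r = 8000.0 / 7.5 = 1066.67 (dimensionless)

1066.67 (dimensionless)


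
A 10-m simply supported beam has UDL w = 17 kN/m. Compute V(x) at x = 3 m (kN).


R_A = w * L / 2 = 17 * 10 / 2 = 85.0 kN
V(x) = R_A - w * x = 85.0 - 17 * 3
= 34.0 kN

34.0 kN


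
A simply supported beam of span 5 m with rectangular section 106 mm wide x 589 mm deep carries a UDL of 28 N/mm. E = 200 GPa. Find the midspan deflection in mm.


I = 106 * 589^3 / 12 = 1804972142.83 mm^4
L = 5000.0 mm, w = 28 N/mm, E = 200000.0 MPa
delta = 5 * w * L^4 / (384 * E * I)
= 5 * 28 * 5000.0^4 / (384 * 200000.0 * 1804972142.83)
= 0.6312 mm

0.6312 mm


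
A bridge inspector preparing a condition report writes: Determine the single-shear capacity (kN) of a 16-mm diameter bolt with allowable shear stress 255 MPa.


A = pi * d^2 / 4 = pi * 16^2 / 4 = 201.0619 mm^2
V = f_v * A / 1000 = 255 * 201.0619 / 1000
= 51.2708 kN

51.2708 kN


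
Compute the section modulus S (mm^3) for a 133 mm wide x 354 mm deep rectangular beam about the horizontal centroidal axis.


S = b * h^2 / 6
= 133 * 354^2 / 6
= 133 * 125316 / 6
= 2777838.0 mm^3

2777838.0 mm^3


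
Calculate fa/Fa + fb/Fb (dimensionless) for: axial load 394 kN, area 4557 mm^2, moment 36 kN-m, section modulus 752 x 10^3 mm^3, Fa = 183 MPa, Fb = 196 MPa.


f_a = P / A = 394000.0 / 4557 = 86.4604 MPa
f_b = M / S = 36000000.0 / 752000.0 = 47.8723 MPa
Ratio = f_a / Fa + f_b / Fb
= 86.4604 / 183 + 47.8723 / 196
= 0.7167 (dimensionless)

0.7167 (dimensionless)


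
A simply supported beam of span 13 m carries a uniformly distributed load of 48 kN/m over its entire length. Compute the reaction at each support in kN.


Total load = w * L = 48 * 13 = 624 kN
By symmetry, each reaction R = total / 2 = 624 / 2 = 312.0 kN

312.0 kN


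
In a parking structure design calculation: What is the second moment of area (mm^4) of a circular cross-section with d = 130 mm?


r = d / 2 = 130 / 2 = 65.0 mm
I = pi * r^4 / 4 = pi * 65.0^4 / 4
= 14019848.09 mm^4

14019848.09 mm^4


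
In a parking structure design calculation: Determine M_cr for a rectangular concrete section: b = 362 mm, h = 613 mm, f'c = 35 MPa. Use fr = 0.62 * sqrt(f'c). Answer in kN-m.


fr = 0.62 * sqrt(35) = 0.62 * 5.9161 = 3.668 MPa
I = 362 * 613^3 / 12 = 6948782976.17 mm^4
y_t = 306.5 mm
M_cr = fr * I / y_t = 3.668 * 6948782976.17 / 306.5 N-mm
= 83.158 kN-m

83.158 kN-m


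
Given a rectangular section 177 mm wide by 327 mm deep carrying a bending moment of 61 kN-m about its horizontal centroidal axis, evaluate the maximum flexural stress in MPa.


I = b * h^3 / 12 = 177 * 327^3 / 12 = 515745299.25 mm^4
y = h / 2 = 327 / 2 = 163.5 mm
M = 61 kN-m = 61000000.0 N-mm
sigma = M * y / I = 61000000.0 * 163.5 / 515745299.25
= 19.34 MPa

19.34 MPa


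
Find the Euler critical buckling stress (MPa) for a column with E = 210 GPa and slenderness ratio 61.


sigma_cr = pi^2 * E / lambda^2
= 9.8696 * 210000.0 / 61^2
= 9.8696 * 210000.0 / 3721
= 557.0054 MPa

557.0054 MPa


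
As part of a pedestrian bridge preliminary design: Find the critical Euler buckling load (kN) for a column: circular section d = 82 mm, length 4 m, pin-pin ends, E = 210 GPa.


I = pi * d^4 / 64 = 2219347.5 mm^4
L = 4000.0 mm
P_cr = pi^2 * E * I / L^2
= 9.8696 * 210000.0 * 2219347.5 / 4000.0^2
= 287491.07 N = 287.4911 kN

287.4911 kN


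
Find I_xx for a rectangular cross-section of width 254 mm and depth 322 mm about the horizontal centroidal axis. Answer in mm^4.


I = b * h^3 / 12
= 254 * 322^3 / 12
= 254 * 33386248 / 12
= 706675582.67 mm^4

706675582.67 mm^4


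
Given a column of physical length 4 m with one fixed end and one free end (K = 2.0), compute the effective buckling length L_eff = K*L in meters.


L_eff = K * L
= 2.0 * 4
= 8.0 m

8.0 m


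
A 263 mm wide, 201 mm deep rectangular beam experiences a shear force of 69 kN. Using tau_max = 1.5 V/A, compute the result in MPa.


A = b * h = 263 * 201 = 52863 mm^2
V = 69 kN = 69000.0 N
tau_max = 1.5 * V / A = 1.5 * 69000.0 / 52863
= 1.9579 MPa

1.9579 MPa


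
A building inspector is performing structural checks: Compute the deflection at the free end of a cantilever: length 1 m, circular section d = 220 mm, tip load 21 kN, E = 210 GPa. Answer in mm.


I = pi * d^4 / 64 = pi * 220^4 / 64 = 114990145.1 mm^4
L = 1000.0 mm, P = 21000.0 N, E = 210000.0 MPa
delta = P * L^3 / (3 * E * I)
= 21000.0 * 1000.0^3 / (3 * 210000.0 * 114990145.1)
= 0.2899 mm

0.2899 mm


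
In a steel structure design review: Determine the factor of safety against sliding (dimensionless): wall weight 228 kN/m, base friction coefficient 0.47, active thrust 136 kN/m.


Resisting force = mu * W = 0.47 * 228 = 107.16 kN/m
FOS = Resisting / Driving = 107.16 / 136
= 0.7879 (dimensionless)

0.7879 (dimensionless)


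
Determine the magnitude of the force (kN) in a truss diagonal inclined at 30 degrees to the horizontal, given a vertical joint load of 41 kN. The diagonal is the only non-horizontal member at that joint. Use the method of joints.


At the joint, only the diagonal has a vertical component, so vertical equilibrium gives:
F * sin(30) = 41
F = 41 / sin(30)
= 41 / 0.5
= 82.0 kN

82.0 kN


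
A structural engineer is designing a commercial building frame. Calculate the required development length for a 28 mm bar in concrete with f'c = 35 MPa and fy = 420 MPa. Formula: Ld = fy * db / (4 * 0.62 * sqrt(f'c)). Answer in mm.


Ld = (fy * db) / (4 * 0.62 * sqrt(f'c))
= (420 * 28) / (4 * 0.62 * sqrt(35))
= 11760 / 14.6719
= 801.53 mm

801.53 mm


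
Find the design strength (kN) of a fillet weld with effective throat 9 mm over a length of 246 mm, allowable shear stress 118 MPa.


Strength = throat * length * allowable stress
= 9 * 246 * 118 N
= 261252 N
= 261.25 kN

261.25 kN


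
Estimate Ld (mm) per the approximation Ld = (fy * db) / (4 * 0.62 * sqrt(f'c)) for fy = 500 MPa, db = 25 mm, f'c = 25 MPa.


Ld = (fy * db) / (4 * 0.62 * sqrt(f'c))
= (500 * 25) / (4 * 0.62 * sqrt(25))
= 12500 / 12.4
= 1008.06 mm

1008.06 mm


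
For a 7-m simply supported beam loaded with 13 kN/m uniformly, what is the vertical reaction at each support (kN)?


Total load = w * L = 13 * 7 = 91 kN
By symmetry, each reaction R = total / 2 = 91 / 2 = 45.5 kN

45.5 kN


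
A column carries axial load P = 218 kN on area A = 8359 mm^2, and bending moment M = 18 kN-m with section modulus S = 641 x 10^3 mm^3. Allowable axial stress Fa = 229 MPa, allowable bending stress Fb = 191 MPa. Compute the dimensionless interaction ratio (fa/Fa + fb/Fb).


f_a = P / A = 218000.0 / 8359 = 26.0797 MPa
f_b = M / S = 18000000.0 / 641000.0 = 28.0811 MPa
Ratio = f_a / Fa + f_b / Fb
= 26.0797 / 229 + 28.0811 / 191
= 0.2609 (dimensionless)

0.2609 (dimensionless)


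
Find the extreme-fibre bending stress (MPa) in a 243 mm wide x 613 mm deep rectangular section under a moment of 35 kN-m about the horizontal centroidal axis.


I = b * h^3 / 12 = 243 * 613^3 / 12 = 4664514539.25 mm^4
y = h / 2 = 613 / 2 = 306.5 mm
M = 35 kN-m = 35000000.0 N-mm
sigma = M * y / I = 35000000.0 * 306.5 / 4664514539.25
= 2.3 MPa

2.3 MPa


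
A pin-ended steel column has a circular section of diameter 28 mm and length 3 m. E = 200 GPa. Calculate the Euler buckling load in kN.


I = pi * d^4 / 64 = 30171.86 mm^4
L = 3000.0 mm
P_cr = pi^2 * E * I / L^2
= 9.8696 * 200000.0 * 30171.86 / 3000.0^2
= 6617.43 N = 6.6174 kN

6.6174 kN


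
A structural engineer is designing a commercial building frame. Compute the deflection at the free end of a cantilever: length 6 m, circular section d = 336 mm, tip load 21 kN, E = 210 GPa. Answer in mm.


I = pi * d^4 / 64 = pi * 336^4 / 64 = 625643602.8 mm^4
L = 6000.0 mm, P = 21000.0 N, E = 210000.0 MPa
delta = P * L^3 / (3 * E * I)
= 21000.0 * 6000.0^3 / (3 * 210000.0 * 625643602.8)
= 11.5081 mm

11.5081 mm


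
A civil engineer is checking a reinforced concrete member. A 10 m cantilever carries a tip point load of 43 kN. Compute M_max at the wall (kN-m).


For a cantilever with a point load at the free end:
M_max = P * L = 43 * 10 = 430 kN-m

430 kN-m


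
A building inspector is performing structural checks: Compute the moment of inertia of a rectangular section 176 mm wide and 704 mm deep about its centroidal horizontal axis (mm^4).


I = b * h^3 / 12
= 176 * 704^3 / 12
= 176 * 348913664 / 12
= 5117400405.33 mm^4

5117400405.33 mm^4


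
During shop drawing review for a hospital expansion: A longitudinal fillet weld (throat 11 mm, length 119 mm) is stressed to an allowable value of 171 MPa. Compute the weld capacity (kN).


Strength = throat * length * allowable stress
= 11 * 119 * 171 N
= 223839 N
= 223.84 kN

223.84 kN


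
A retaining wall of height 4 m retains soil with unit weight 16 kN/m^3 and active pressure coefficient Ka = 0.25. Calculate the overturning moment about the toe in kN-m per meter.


Pa = 0.5 * Ka * gamma * H^2
= 0.5 * 0.25 * 16 * 4^2
= 32.0 kN/m
Arm = H / 3 = 4 / 3 = 1.3333 m
Mo = Pa * arm = Pa * H / 3 = 32.0 * 4 / 3 = 42.6667 kN-m/m

42.6667 kN-m/m


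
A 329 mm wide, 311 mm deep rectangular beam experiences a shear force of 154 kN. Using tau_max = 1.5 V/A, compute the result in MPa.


A = b * h = 329 * 311 = 102319 mm^2
V = 154 kN = 154000.0 N
tau_max = 1.5 * V / A = 1.5 * 154000.0 / 102319
= 2.2576 MPa

2.2576 MPa


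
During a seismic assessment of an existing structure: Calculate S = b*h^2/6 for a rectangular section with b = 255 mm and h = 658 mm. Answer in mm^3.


S = b * h^2 / 6
= 255 * 658^2 / 6
= 255 * 432964 / 6
= 18400970.0 mm^3

18400970.0 mm^3


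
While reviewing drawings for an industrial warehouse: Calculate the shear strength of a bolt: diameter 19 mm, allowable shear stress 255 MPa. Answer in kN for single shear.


A = pi * d^2 / 4 = pi * 19^2 / 4 = 283.5287 mm^2
V = f_v * A / 1000 = 255 * 283.5287 / 1000
= 72.2998 kN

72.2998 kN


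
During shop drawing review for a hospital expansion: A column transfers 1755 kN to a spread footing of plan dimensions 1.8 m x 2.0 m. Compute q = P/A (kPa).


A = 1.8 * 2.0 = 3.6 m^2
q = P / A = 1755 / 3.6
= 487.5 kPa

487.5 kPa


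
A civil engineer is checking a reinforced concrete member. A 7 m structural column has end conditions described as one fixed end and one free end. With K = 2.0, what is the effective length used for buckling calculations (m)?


L_eff = K * L
= 2.0 * 7
= 14.0 m

14.0 m


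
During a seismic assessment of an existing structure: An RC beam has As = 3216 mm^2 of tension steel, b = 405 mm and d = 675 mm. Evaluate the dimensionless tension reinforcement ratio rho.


rho = As / (b * d)
= 3216 / (405 * 675)
= 3216 / 273375
= 0.011764 (dimensionless)

0.011764 (dimensionless)


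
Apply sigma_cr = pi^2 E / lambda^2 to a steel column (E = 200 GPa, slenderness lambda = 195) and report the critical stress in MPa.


sigma_cr = pi^2 * E / lambda^2
= 9.8696 * 200000.0 / 195^2
= 9.8696 * 200000.0 / 38025
= 51.9111 MPa

51.9111 MPa


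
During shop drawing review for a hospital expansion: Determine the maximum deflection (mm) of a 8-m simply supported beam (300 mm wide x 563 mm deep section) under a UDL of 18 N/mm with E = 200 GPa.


I = 300 * 563^3 / 12 = 4461338675.0 mm^4
L = 8000.0 mm, w = 18 N/mm, E = 200000.0 MPa
delta = 5 * w * L^4 / (384 * E * I)
= 5 * 18 * 8000.0^4 / (384 * 200000.0 * 4461338675.0)
= 1.0759 mm

1.0759 mm


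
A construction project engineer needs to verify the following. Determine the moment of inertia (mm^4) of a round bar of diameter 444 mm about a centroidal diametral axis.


r = d / 2 = 444 / 2 = 222.0 mm
I = pi * r^4 / 4 = pi * 222.0^4 / 4
= 1907663539.08 mm^4

1907663539.08 mm^4


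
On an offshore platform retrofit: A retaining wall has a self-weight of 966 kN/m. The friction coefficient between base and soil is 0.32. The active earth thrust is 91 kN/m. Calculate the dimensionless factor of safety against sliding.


Resisting force = mu * W = 0.32 * 966 = 309.12 kN/m
FOS = Resisting / Driving = 309.12 / 91
= 3.3969 (dimensionless)

3.3969 (dimensionless)


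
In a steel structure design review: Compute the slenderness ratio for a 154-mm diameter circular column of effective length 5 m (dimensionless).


Radius of gyration r = d / 4 = 154 / 4 = 38.5 mm
L_eff = 5000.0 mm
Slenderness ratio = L / r = 5000.0 / 38.5 = 129.87 (dimensionless)

129.87 (dimensionless)


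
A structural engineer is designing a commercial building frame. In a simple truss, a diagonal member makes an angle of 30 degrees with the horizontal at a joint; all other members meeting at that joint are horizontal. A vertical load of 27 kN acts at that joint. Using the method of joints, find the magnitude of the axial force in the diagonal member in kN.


At the joint, only the diagonal has a vertical component, so vertical equilibrium gives:
F * sin(30) = 27
F = 27 / sin(30)
= 27 / 0.5
= 54.0 kN

54.0 kN


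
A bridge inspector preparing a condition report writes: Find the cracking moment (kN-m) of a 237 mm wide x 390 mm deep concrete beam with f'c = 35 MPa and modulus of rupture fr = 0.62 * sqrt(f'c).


fr = 0.62 * sqrt(35) = 0.62 * 5.9161 = 3.668 MPa
I = 237 * 390^3 / 12 = 1171550250.0 mm^4
y_t = 195.0 mm
M_cr = fr * I / y_t = 3.668 * 1171550250.0 / 195.0 N-mm
= 22.037 kN-m

22.037 kN-m


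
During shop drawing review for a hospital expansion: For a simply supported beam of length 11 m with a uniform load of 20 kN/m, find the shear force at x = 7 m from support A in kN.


R_A = w * L / 2 = 20 * 11 / 2 = 110.0 kN
V(x) = R_A - w * x = 110.0 - 20 * 7
= -30.0 kN

-30.0 kN


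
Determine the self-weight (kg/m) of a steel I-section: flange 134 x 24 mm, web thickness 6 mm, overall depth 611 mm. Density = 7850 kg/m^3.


A_flanges = 2 * 134 * 24 = 6432 mm^2
A_web = (611 - 2 * 24) * 6 = 3378 mm^2
A_total = 6432 + 3378 = 9810 mm^2 = 0.009810 m^2
Weight = rho * A = 7850 * 0.009810 = 77.0085 kg/m

77.0085 kg/m


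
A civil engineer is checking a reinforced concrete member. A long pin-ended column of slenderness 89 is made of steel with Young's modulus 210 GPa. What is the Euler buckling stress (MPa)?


sigma_cr = pi^2 * E / lambda^2
= 9.8696 * 210000.0 / 89^2
= 9.8696 * 210000.0 / 7921
= 261.661 MPa

261.661 MPa


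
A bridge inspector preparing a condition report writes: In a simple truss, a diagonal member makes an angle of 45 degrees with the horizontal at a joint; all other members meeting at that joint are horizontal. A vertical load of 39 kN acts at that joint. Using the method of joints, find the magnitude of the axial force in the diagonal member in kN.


At the joint, only the diagonal has a vertical component, so vertical equilibrium gives:
F * sin(45) = 39
F = 39 / sin(45)
= 39 / 0.707107
= 55.15 kN

55.15 kN


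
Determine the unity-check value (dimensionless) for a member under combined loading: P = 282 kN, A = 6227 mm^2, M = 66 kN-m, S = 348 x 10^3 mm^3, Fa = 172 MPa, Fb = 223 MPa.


f_a = P / A = 282000.0 / 6227 = 45.2867 MPa
f_b = M / S = 66000000.0 / 348000.0 = 189.6552 MPa
Ratio = f_a / Fa + f_b / Fb
= 45.2867 / 172 + 189.6552 / 223
= 1.1138 (dimensionless)

1.1138 (dimensionless)


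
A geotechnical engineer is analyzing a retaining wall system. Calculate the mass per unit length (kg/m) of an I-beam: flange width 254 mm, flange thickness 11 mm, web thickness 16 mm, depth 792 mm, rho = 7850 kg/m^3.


A_flanges = 2 * 254 * 11 = 5588 mm^2
A_web = (792 - 2 * 11) * 16 = 12320 mm^2
A_total = 5588 + 12320 = 17908 mm^2 = 0.017908 m^2
Weight = rho * A = 7850 * 0.017908 = 140.5778 kg/m

140.5778 kg/m


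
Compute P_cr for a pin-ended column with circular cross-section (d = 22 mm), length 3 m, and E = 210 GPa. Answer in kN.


I = pi * d^4 / 64 = 11499.01 mm^4
L = 3000.0 mm
P_cr = pi^2 * E * I / L^2
= 9.8696 * 210000.0 * 11499.01 / 3000.0^2
= 2648.12 N = 2.6481 kN

2.6481 kN


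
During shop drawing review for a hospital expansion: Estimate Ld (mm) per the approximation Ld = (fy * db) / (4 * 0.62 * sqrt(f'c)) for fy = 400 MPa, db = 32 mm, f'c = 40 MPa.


Ld = (fy * db) / (4 * 0.62 * sqrt(f'c))
= (400 * 32) / (4 * 0.62 * sqrt(40))
= 12800 / 15.6849
= 816.07 mm

816.07 mm


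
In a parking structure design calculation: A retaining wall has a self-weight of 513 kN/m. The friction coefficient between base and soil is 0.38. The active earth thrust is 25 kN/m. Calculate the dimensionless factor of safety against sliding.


Resisting force = mu * W = 0.38 * 513 = 194.94 kN/m
FOS = Resisting / Driving = 194.94 / 25
= 7.7976 (dimensionless)

7.7976 (dimensionless)


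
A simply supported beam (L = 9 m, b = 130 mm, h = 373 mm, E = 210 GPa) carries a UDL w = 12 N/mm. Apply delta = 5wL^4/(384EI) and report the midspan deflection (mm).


I = 130 * 373^3 / 12 = 562197100.83 mm^4
L = 9000.0 mm, w = 12 N/mm, E = 210000.0 MPa
delta = 5 * w * L^4 / (384 * E * I)
= 5 * 12 * 9000.0^4 / (384 * 210000.0 * 562197100.83)
= 8.6832 mm

8.6832 mm


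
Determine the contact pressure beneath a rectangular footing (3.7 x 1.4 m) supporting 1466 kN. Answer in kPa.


A = 3.7 * 1.4 = 5.18 m^2
q = P / A = 1466 / 5.18
= 283.0116 kPa

283.0116 kPa


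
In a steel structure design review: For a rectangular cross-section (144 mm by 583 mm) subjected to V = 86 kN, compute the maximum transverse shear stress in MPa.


A = b * h = 144 * 583 = 83952 mm^2
V = 86 kN = 86000.0 N
tau_max = 1.5 * V / A = 1.5 * 86000.0 / 83952
= 1.5366 MPa

1.5366 MPa


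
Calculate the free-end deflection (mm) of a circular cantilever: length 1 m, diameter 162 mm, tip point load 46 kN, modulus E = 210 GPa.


I = pi * d^4 / 64 = pi * 162^4 / 64 = 33808815.61 mm^4
L = 1000.0 mm, P = 46000.0 N, E = 210000.0 MPa
delta = P * L^3 / (3 * E * I)
= 46000.0 * 1000.0^3 / (3 * 210000.0 * 33808815.61)
= 2.1597 mm

2.1597 mm


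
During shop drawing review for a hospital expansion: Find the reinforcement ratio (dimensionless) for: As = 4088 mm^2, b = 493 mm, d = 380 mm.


rho = As / (b * d)
= 4088 / (493 * 380)
= 4088 / 187340
= 0.021821 (dimensionless)

0.021821 (dimensionless)


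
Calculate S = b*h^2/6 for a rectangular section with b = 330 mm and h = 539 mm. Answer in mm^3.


S = b * h^2 / 6
= 330 * 539^2 / 6
= 330 * 290521 / 6
= 15978655.0 mm^3

15978655.0 mm^3


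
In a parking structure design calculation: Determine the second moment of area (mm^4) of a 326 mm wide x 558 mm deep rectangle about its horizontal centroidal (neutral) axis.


I = b * h^3 / 12
= 326 * 558^3 / 12
= 326 * 173741112 / 12
= 4719966876.0 mm^4

4719966876.0 mm^4


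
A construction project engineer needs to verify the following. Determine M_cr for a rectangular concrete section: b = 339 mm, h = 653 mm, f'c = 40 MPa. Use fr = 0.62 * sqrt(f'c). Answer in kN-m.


fr = 0.62 * sqrt(40) = 0.62 * 6.3246 = 3.9212 MPa
I = 339 * 653^3 / 12 = 7866073425.25 mm^4
y_t = 326.5 mm
M_cr = fr * I / y_t = 3.9212 * 7866073425.25 / 326.5 N-mm
= 94.4706 kN-m

94.4706 kN-m


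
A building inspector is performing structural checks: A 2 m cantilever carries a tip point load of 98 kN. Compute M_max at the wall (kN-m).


For a cantilever with a point load at the free end:
M_max = P * L = 98 * 2 = 196 kN-m

196 kN-m


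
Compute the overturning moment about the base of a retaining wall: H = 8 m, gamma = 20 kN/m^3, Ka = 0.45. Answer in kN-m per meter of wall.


Pa = 0.5 * Ka * gamma * H^2
= 0.5 * 0.45 * 20 * 8^2
= 288.0 kN/m
Arm = H / 3 = 8 / 3 = 2.6667 m
Mo = Pa * arm = Pa * H / 3 = 288.0 * 8 / 3 = 768.0 kN-m/m

768.0 kN-m/m


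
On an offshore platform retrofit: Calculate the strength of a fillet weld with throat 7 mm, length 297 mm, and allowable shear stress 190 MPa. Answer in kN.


Strength = throat * length * allowable stress
= 7 * 297 * 190 N
= 395010 N
= 395.01 kN

395.01 kN


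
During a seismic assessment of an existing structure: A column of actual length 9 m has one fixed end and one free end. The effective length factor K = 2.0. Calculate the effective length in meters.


L_eff = K * L
= 2.0 * 9
= 18.0 m

18.0 m
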